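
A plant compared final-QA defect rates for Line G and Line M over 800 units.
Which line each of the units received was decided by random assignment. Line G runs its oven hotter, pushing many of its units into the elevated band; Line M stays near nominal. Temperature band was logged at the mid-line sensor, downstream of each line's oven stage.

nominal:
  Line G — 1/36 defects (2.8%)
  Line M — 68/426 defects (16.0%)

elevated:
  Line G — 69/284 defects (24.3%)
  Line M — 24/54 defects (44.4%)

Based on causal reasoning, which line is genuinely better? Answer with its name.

Because the line influences in-process temperature band, in-process temperature band is a post-treatment mediator, not a confounder. Stratifying on it would bias the estimate; the causal effect is the crude pooled difference.
Pooled: Line G 21.9% vs Line M 19.2%; Line M is lower overall.

Line M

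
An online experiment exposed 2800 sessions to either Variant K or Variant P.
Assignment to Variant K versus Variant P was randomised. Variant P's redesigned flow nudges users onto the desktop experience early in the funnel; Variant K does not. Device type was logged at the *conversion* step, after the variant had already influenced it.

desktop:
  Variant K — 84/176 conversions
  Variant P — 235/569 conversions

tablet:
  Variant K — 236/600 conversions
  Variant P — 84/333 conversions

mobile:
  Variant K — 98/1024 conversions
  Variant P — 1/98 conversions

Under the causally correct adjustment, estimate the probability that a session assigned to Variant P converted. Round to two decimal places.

0.32

The stratified and pooled comparisons disagree (Variant K wins within each device type; Variant P wins overall), so the answer turns on the causal role of device type.
Stratifying would compare variants among sessions the variants themselves sorted into device type groups — a form of selection on an intermediate. The unconditioned pooled rates give the total causal effect.
So P(outcome | do(Variant P)) is just the pooled rate for Variant P: 320/1000 = 0.320.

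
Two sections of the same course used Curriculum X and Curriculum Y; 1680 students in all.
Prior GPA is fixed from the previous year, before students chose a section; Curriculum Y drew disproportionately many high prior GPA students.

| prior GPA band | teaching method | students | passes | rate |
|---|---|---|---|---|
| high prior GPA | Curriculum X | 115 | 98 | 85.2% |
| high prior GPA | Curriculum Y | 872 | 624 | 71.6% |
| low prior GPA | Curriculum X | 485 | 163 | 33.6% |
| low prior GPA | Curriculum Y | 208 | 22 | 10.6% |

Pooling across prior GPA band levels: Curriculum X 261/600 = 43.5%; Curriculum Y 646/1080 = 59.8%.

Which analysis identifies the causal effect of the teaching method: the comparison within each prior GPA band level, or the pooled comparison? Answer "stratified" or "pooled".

stratified

Since prior GPA band is a pre-existing factor (not a product of the teaching method) and it affects the outcome on its own, it is a confounder. The stratified rates, not the pooled rate, identify the causal effect.
Within each level — high prior GPA: 85.2% vs 71.6%; low prior GPA: 33.6% vs 10.6% — Curriculum X is higher every time.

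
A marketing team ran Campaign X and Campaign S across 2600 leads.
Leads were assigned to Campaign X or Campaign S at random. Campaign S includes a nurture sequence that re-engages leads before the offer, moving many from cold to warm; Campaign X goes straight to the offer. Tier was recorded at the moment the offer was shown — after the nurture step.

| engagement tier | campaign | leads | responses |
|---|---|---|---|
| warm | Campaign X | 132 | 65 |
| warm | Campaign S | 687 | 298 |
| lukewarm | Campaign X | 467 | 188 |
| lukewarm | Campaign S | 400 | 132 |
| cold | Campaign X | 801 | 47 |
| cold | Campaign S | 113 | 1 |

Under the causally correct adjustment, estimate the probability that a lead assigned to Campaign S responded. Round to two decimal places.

Engagement tier lies on the pathway campaign → engagement tier → outcome, so adjusting for it blocks the indirect effect. For the total causal effect of campaign, use the unadjusted pooled rates.
So P(outcome | do(Campaign S)) is just the pooled rate for Campaign S: 431/1200 = 0.359.

0.36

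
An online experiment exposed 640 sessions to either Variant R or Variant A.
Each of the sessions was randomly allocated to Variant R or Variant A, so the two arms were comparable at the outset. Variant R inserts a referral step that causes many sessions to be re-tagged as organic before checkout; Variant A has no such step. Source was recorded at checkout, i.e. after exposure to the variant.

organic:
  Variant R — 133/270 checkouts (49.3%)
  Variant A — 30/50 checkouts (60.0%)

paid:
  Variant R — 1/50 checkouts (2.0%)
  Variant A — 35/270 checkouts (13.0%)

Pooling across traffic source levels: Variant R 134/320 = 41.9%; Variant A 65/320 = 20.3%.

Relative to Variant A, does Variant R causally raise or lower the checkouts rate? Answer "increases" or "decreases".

Variant A is higher inside every traffic source stratum but Variant R is higher in aggregate. Whether to stratify depends on how traffic source relates to the variant.
Traffic source is recorded after the variant and is itself shifted by it — it sits on the causal path from variant to outcome. Conditioning on a mediator would strip out part of the effect we want; the pooled comparison gives the total causal effect.
Pooled: Variant R 41.9% vs Variant A 20.3%; Variant R is higher overall.

increases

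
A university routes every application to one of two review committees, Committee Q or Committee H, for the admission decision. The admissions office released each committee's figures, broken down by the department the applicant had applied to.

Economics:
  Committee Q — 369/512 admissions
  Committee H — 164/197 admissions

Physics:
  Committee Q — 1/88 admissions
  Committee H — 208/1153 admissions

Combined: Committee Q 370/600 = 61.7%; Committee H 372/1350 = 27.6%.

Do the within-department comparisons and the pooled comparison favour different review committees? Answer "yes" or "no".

Within each department level (Economics 72.1% vs 83.2%; Physics 1.1% vs 18.0%), Committee H has the higher rate every time. Pooled: 61.7% vs 27.6% — Committee Q has the higher rate overall. The two comparisons disagree.

yes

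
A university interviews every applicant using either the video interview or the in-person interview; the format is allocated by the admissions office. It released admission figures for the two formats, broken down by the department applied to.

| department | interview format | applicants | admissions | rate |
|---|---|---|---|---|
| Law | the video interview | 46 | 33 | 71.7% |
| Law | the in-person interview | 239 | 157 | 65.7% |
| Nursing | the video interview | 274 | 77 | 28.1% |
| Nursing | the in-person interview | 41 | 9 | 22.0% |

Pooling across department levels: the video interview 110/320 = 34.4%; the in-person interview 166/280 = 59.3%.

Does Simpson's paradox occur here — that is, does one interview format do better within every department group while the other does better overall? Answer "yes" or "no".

yes

Within each department level (Law 71.7% vs 65.7%; Nursing 28.1% vs 22.0%), the video interview has the higher rate every time. Pooled: 34.4% vs 59.3% — the in-person interview has the higher rate overall. The two comparisons disagree.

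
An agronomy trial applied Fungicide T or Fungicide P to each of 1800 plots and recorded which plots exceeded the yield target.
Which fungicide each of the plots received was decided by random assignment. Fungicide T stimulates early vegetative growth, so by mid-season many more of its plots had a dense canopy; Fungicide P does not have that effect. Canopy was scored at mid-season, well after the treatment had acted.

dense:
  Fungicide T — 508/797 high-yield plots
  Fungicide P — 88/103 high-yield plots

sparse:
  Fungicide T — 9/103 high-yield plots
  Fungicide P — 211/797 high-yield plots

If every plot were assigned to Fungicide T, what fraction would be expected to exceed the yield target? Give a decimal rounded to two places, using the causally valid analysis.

0.57

The distribution of mid-season canopy is itself part of what the fungicide does — it is an intermediate outcome. Holding it fixed would remove that part of the effect; the total effect is the pooled difference.
So P(outcome | do(Fungicide T)) is just the pooled rate for Fungicide T: 517/900 = 0.574.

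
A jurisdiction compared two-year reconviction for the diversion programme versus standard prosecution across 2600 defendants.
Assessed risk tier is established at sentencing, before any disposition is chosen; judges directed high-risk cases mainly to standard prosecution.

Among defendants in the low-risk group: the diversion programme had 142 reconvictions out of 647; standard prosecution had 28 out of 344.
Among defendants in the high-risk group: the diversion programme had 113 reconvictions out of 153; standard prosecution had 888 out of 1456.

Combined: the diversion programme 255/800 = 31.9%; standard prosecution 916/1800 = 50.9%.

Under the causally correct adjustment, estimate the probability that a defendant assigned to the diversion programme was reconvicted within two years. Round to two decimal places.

Within every assessed risk tier level standard prosecution has the lower rate, yet pooled the diversion programme does — Simpson's reversal.
Assessed risk tier satisfies the back-door criterion: it is not a descendant of the disposition, and it blocks the spurious path from disposition to outcome. Adjusting for it (i.e., using the within-assessed risk tier rates) gives the causal effect.
Standardising the diversion programme to the population assessed risk tier mix: 0.381·142/647 + 0.619·113/153 = 0.541.

0.54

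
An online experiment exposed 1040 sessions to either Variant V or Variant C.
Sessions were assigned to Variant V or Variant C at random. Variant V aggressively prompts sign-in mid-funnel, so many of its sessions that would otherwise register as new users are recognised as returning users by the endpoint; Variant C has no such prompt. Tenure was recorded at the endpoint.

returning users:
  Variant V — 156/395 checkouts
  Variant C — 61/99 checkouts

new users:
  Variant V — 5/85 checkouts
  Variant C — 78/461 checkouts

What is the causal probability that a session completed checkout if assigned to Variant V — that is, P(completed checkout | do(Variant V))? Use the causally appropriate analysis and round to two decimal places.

0.34

Because the variant influences user tenure, user tenure is a post-treatment mediator, not a confounder. Stratifying on it would bias the estimate; the causal effect is the crude pooled difference.
So P(outcome | do(Variant V)) is just the pooled rate for Variant V: 161/480 = 0.335.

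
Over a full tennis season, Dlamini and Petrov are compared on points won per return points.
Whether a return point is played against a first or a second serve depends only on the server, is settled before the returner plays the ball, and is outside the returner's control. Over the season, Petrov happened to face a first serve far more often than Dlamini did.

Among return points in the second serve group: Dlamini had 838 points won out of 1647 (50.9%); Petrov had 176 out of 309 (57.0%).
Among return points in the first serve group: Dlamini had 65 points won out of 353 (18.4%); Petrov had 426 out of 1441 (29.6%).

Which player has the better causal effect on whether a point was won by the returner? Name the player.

Petrov

The stratified and pooled comparisons disagree (Petrov wins within each serve type; Dlamini wins overall), so the answer turns on the causal role of serve type.
Here serve type is a common cause — it drives both which player a case falls under and the outcome. The crude comparison mixes populations; the stratum-specific rates are the causally relevant ones.
Within each level — second serve: 50.9% vs 57.0%; first serve: 18.4% vs 29.6% — Petrov is higher every time.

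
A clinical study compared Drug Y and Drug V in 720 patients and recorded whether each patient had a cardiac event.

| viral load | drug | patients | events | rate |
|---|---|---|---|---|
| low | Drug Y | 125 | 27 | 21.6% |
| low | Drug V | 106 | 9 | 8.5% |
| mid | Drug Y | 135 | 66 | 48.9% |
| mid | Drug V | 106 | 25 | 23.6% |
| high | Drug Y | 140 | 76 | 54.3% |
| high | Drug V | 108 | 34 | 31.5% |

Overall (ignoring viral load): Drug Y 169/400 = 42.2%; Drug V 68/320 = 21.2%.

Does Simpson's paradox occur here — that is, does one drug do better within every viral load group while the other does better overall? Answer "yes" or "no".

no

Within each viral load level (low 21.6% vs 8.5%; mid 48.9% vs 23.6%; high 54.3% vs 31.5%), Drug V has the lower rate every time. Pooled: 42.2% vs 21.2% — Drug V has the lower rate overall. They agree.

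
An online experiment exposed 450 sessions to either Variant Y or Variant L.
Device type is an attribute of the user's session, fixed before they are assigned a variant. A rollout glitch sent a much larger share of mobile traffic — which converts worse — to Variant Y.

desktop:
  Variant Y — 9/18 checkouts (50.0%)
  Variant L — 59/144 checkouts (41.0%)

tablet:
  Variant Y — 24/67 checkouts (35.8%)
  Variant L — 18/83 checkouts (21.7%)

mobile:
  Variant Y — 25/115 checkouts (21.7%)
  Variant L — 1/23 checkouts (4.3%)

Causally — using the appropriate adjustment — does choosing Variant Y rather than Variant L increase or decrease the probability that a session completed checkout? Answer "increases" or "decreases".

increases

Here device type is a common cause — it drives both which variant a case falls under and the outcome. The crude comparison mixes populations; the stratum-specific rates are the causally relevant ones.
Within each level — desktop: 50.0% vs 41.0%; tablet: 35.8% vs 21.7%; mobile: 21.7% vs 4.3% — Variant Y is higher every time.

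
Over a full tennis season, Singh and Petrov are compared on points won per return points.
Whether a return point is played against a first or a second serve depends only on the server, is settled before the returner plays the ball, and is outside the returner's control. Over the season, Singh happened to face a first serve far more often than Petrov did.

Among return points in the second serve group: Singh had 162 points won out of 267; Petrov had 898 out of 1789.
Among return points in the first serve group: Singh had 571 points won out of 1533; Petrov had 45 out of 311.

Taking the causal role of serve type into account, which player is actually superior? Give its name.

Serve type satisfies the back-door criterion: it is not a descendant of the player, and it blocks the spurious path from player to outcome. Adjusting for it (i.e., using the within-serve type rates) gives the causal effect.
Within each level — second serve: 60.7% vs 50.2%; first serve: 37.2% vs 14.5% — Singh is higher every time.

Singh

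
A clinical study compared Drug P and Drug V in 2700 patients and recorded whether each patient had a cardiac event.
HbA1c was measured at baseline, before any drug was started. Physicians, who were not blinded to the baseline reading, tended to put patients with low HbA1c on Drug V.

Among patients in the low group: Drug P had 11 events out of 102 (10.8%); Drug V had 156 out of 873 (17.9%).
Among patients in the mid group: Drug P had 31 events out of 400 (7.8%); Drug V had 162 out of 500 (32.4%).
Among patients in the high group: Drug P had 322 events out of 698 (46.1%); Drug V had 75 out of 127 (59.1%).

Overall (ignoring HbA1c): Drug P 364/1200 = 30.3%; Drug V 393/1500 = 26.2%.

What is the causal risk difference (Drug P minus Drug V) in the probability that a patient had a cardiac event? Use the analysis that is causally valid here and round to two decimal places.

The stratified and pooled comparisons disagree (Drug P wins within each HbA1c; Drug V wins overall), so the answer turns on the causal role of HbA1c.
Here HbA1c is a common cause — it drives both which drug a case falls under and the outcome. The crude comparison mixes populations; the stratum-specific rates are the causally relevant ones.
Adjusting over the population distribution of HbA1c: 0.361·(0.108−0.179) + 0.333·(0.077−0.324) + 0.306·(0.461−0.591) = -0.147.

-0.15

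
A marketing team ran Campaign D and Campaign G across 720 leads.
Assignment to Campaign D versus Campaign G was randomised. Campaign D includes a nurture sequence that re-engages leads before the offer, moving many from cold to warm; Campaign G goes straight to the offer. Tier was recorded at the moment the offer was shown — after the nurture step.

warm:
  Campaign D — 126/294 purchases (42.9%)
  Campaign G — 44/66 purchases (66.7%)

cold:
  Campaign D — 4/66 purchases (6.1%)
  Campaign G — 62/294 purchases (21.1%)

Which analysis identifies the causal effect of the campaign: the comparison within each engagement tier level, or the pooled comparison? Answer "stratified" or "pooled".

pooled

Engagement tier here is a post-treatment variable shaped by the campaign; conditioning on it would introduce bias rather than remove it. The overall comparison is the causal one.
Pooled: Campaign D 36.1% vs Campaign G 29.4%; Campaign D is higher overall.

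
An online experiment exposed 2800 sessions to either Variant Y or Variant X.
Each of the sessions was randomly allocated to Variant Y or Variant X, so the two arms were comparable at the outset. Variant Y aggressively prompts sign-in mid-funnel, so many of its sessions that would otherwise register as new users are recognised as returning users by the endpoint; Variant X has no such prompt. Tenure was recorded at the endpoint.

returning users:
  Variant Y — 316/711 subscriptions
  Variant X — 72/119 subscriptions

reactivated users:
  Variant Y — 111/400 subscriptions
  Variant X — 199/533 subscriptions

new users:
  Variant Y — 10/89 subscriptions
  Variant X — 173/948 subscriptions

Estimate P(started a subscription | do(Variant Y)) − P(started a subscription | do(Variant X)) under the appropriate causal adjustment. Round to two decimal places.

+0.09

Stratifying would compare variants among sessions the variants themselves sorted into user tenure groups — a form of selection on an intermediate. The unconditioned pooled rates give the total causal effect.
The causal difference is the pooled difference: 0.364 − 0.278 = +0.087.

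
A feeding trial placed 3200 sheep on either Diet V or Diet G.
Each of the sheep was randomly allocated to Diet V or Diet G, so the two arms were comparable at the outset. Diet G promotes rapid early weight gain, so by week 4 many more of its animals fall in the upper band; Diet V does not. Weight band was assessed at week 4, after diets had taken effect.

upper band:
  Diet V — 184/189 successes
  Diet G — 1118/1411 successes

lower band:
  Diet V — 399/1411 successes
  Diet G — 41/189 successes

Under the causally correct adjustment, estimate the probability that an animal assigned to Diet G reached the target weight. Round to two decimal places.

Diet V is higher inside every week-4 weight band stratum but Diet G is higher in aggregate. Whether to stratify depends on how week-4 weight band relates to the diet.
Week-4 weight band here is a post-treatment variable shaped by the diet; conditioning on it would introduce bias rather than remove it. The overall comparison is the causal one.
So P(outcome | do(Diet G)) is just the pooled rate for Diet G: 1159/1600 = 0.724.

0.72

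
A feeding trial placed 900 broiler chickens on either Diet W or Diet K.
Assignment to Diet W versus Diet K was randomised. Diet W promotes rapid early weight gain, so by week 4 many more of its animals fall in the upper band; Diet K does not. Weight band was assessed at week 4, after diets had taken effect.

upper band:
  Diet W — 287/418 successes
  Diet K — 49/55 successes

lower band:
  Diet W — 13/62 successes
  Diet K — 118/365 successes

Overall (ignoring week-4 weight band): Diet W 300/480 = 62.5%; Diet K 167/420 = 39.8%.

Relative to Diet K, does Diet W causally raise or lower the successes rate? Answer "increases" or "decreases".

Diet K is higher inside every week-4 weight band stratum but Diet W is higher in aggregate. Whether to stratify depends on how week-4 weight band relates to the diet.
Because the diet influences week-4 weight band, week-4 weight band is a post-treatment mediator, not a confounder. Stratifying on it would bias the estimate; the causal effect is the crude pooled difference.
Pooled: Diet W 62.5% vs Diet K 39.8%; Diet W is higher overall.

increases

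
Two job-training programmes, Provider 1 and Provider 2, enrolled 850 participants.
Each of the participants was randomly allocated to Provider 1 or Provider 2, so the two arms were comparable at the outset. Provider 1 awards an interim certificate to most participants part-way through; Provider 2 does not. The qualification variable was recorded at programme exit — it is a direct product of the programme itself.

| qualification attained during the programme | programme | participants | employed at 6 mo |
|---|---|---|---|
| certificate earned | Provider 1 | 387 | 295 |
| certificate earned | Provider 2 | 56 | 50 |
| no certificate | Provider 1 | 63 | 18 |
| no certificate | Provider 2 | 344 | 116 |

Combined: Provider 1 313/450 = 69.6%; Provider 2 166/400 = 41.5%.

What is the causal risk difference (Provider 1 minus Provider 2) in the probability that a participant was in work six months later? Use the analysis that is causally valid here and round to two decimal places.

The stratified and pooled comparisons disagree (Provider 2 wins within each qualification attained during the programme; Provider 1 wins overall), so the answer turns on the causal role of qualification attained during the programme.
Qualification attained during the programme here is a post-treatment variable shaped by the programme; conditioning on it would introduce bias rather than remove it. The overall comparison is the causal one.
The causal difference is the pooled difference: 0.696 − 0.415 = +0.281.

+0.28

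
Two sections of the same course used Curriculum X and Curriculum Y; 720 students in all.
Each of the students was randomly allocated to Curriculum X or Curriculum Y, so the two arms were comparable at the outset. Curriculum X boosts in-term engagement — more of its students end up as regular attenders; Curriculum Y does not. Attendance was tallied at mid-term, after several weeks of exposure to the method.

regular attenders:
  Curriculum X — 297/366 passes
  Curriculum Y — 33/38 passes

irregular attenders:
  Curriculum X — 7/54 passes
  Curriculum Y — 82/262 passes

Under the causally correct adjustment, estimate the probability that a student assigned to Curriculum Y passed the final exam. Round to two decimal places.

0.38

The stratified and pooled comparisons disagree (Curriculum Y wins within each mid-term attendance; Curriculum X wins overall), so the answer turns on the causal role of mid-term attendance.
Mid-term attendance is downstream of the teaching method. One should not condition on a consequence of treatment, so the overall rates are the right comparison.
So P(outcome | do(Curriculum Y)) is just the pooled rate for Curriculum Y: 115/300 = 0.383.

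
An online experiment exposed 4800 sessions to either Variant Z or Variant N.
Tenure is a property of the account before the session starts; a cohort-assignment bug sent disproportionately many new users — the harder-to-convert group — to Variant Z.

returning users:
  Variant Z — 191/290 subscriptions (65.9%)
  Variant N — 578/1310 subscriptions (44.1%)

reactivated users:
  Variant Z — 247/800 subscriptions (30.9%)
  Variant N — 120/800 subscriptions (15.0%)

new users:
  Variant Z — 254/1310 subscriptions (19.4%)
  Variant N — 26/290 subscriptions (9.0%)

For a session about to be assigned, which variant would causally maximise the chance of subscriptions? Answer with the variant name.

User tenure differs across variants for reasons unrelated to any effect of the variant itself, and it separately predicts the outcome — a classic confounder. We must compare within user tenure levels.
Within each level — returning users: 65.9% vs 44.1%; reactivated users: 30.9% vs 15.0%; new users: 19.4% vs 9.0% — Variant Z is higher every time.

Variant Z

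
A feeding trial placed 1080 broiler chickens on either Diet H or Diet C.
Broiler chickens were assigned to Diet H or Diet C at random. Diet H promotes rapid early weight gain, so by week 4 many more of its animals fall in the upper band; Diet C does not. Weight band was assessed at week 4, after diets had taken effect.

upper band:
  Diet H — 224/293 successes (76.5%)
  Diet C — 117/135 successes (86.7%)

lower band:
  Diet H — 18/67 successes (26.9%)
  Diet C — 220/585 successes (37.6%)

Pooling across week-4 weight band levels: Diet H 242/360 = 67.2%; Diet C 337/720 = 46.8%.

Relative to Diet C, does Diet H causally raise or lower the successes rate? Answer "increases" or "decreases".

increases

Week-4 weight band here is a post-treatment variable shaped by the diet; conditioning on it would introduce bias rather than remove it. The overall comparison is the causal one.
Pooled: Diet H 67.2% vs Diet C 46.8%; Diet H is higher overall.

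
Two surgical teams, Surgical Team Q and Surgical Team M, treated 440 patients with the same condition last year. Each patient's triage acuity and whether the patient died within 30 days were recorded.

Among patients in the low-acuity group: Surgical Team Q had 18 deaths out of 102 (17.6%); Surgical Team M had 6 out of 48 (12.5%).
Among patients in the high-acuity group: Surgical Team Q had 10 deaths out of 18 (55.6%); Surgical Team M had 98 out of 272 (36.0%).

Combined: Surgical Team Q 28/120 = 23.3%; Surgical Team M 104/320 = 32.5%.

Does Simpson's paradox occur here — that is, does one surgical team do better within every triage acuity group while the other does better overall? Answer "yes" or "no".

yes

Within each triage acuity level (low-acuity 17.6% vs 12.5%; high-acuity 55.6% vs 36.0%), Surgical Team M has the lower rate every time. Pooled: 23.3% vs 32.5% — Surgical Team Q has the lower rate overall. The two comparisons disagree.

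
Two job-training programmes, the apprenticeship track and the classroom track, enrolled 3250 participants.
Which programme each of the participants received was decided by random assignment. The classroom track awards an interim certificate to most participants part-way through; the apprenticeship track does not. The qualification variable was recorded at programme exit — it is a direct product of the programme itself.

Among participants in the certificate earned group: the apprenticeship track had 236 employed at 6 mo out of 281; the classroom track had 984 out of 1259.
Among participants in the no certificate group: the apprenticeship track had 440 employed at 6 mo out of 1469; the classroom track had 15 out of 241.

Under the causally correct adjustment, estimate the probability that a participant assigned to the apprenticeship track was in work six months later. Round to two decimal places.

0.39

Within every qualification attained during the programme level the apprenticeship track has the higher rate, yet pooled the classroom track does — Simpson's reversal.
Qualification attained during the programme is recorded after the programme and is itself shifted by it — it sits on the causal path from programme to outcome. Conditioning on a mediator would strip out part of the effect we want; the pooled comparison gives the total causal effect.
So P(outcome | do(the apprenticeship track)) is just the pooled rate for the apprenticeship track: 676/1750 = 0.386.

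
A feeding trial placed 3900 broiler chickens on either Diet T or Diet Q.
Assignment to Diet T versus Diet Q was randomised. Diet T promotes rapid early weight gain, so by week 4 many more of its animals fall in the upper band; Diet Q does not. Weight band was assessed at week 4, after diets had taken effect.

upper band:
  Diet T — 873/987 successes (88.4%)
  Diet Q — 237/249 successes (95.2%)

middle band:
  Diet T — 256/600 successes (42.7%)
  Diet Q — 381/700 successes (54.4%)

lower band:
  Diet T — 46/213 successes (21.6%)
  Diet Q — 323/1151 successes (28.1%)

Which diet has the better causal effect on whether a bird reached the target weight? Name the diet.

The stratified and pooled comparisons disagree (Diet Q wins within each week-4 weight band; Diet T wins overall), so the answer turns on the causal role of week-4 weight band.
The distribution of week-4 weight band is itself part of what the diet does — it is an intermediate outcome. Holding it fixed would remove that part of the effect; the total effect is the pooled difference.
Pooled: Diet T 65.3% vs Diet Q 44.8%; Diet T is higher overall.

Diet T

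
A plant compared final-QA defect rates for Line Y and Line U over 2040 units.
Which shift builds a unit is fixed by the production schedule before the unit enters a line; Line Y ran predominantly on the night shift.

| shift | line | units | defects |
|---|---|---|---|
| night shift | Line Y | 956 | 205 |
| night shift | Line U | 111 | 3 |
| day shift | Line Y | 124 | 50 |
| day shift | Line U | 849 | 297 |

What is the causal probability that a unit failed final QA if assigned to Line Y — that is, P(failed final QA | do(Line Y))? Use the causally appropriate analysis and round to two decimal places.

The shift-specific comparison favours Line U throughout, but the pooled figures favour Line Y. The question is whether to condition on shift.
Here shift is a common cause — it drives both which line a case falls under and the outcome. The crude comparison mixes populations; the stratum-specific rates are the causally relevant ones.
Standardising Line Y to the population shift mix: 0.523·205/956 + 0.477·50/124 = 0.304.

0.30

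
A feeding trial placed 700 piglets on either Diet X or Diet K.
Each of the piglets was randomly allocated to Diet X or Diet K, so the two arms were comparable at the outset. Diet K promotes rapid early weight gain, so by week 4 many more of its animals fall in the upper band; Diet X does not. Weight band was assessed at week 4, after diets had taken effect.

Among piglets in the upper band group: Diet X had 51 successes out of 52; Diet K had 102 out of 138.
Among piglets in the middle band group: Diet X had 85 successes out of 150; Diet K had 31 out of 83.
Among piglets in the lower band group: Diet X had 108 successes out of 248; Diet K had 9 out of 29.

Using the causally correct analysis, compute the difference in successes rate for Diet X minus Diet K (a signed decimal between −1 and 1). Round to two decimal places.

-0.03

The stratified and pooled comparisons disagree (Diet X wins within each week-4 weight band; Diet K wins overall), so the answer turns on the causal role of week-4 weight band.
Stratifying would compare diets among piglets the diets themselves sorted into week-4 weight band groups — a form of selection on an intermediate. The unconditioned pooled rates give the total causal effect.
The causal difference is the pooled difference: 0.542 − 0.568 = -0.026.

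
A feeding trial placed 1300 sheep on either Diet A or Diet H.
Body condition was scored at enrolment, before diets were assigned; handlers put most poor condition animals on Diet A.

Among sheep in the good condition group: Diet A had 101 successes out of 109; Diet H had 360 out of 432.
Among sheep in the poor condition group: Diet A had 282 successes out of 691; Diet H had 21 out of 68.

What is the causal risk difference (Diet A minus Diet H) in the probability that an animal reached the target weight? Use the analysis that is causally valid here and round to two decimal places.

Starting body condition is set before the diet has any effect — it is not caused by the diet — and it independently drives the outcome. That makes it a confounder, so the causal comparison is within starting body condition levels.
Adjusting over the population distribution of starting body condition: 0.416·(0.927−0.833) + 0.584·(0.408−0.309) = +0.097.

+0.10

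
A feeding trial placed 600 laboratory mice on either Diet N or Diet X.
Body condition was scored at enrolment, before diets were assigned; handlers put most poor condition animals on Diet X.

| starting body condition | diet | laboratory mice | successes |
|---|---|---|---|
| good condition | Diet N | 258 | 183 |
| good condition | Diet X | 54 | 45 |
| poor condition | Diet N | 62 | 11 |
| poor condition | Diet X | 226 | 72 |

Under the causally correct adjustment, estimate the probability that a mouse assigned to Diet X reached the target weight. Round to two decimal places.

0.59

Since starting body condition is a pre-existing factor (not a product of the diet) and it affects the outcome on its own, it is a confounder. The stratified rates, not the pooled rate, identify the causal effect.
Standardising Diet X to the population starting body condition mix: 0.520·45/54 + 0.480·72/226 = 0.586.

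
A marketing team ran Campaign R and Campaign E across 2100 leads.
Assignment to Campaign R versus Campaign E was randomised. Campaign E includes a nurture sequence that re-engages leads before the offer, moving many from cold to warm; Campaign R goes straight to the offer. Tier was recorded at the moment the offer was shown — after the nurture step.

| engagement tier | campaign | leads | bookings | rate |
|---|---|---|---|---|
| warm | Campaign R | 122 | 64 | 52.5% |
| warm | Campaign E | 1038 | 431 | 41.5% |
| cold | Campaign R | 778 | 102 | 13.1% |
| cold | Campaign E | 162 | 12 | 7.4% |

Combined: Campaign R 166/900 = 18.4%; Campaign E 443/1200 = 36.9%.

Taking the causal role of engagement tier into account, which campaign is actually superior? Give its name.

Within every engagement tier level Campaign R has the higher rate, yet pooled Campaign E does — Simpson's reversal.
Engagement tier lies on the pathway campaign → engagement tier → outcome, so adjusting for it blocks the indirect effect. For the total causal effect of campaign, use the unadjusted pooled rates.
Pooled: Campaign R 18.4% vs Campaign E 36.9%; Campaign E is higher overall.

Campaign E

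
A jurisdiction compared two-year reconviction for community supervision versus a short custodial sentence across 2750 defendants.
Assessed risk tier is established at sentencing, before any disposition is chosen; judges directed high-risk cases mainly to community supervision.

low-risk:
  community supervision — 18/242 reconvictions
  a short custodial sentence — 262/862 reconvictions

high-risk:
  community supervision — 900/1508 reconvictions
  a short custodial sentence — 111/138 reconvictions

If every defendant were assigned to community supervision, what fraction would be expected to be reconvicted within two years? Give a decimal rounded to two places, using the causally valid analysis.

Since assessed risk tier is a pre-existing factor (not a product of the disposition) and it affects the outcome on its own, it is a confounder. The stratified rates, not the pooled rate, identify the causal effect.
Standardising community supervision to the population assessed risk tier mix: 0.401·18/242 + 0.599·900/1508 = 0.387.

0.39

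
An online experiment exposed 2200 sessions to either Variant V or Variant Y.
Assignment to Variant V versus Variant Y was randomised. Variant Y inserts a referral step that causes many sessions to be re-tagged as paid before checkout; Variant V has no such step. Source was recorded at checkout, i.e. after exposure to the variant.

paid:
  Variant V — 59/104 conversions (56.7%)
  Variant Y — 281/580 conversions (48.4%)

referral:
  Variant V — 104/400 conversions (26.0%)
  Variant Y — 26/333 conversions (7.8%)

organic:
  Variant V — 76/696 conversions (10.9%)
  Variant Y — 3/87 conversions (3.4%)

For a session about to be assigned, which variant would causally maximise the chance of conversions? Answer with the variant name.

Variant Y

Traffic source is recorded after the variant and is itself shifted by it — it sits on the causal path from variant to outcome. Conditioning on a mediator would strip out part of the effect we want; the pooled comparison gives the total causal effect.
Pooled: Variant V 19.9% vs Variant Y 31.0%; Variant Y is higher overall.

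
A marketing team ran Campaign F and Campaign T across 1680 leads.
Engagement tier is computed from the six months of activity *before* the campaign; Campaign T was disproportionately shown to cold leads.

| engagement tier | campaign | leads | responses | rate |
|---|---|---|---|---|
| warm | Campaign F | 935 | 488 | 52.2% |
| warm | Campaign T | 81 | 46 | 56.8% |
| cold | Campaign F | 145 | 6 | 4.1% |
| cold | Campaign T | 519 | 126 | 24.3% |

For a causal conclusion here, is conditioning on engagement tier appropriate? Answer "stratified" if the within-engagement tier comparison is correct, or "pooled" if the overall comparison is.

Within every engagement tier level Campaign T has the higher rate, yet pooled Campaign F does — Simpson's reversal.
Engagement tier is set before the campaign has any effect — it is not caused by the campaign — and it independently drives the outcome. That makes it a confounder, so the causal comparison is within engagement tier levels.
Within each level — warm: 52.2% vs 56.8%; cold: 4.1% vs 24.3% — Campaign T is higher every time.

stratified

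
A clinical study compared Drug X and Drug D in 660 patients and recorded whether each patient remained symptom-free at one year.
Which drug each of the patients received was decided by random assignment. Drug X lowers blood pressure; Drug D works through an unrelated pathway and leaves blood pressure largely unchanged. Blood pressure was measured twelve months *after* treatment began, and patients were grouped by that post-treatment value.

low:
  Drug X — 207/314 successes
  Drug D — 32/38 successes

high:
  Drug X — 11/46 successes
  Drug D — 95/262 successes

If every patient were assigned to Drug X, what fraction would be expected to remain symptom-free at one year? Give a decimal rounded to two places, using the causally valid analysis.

The stratified and pooled comparisons disagree (Drug D wins within each blood pressure; Drug X wins overall), so the answer turns on the causal role of blood pressure.
Blood pressure here is a post-treatment variable shaped by the drug; conditioning on it would introduce bias rather than remove it. The overall comparison is the causal one.
So P(outcome | do(Drug X)) is just the pooled rate for Drug X: 218/360 = 0.606.

0.61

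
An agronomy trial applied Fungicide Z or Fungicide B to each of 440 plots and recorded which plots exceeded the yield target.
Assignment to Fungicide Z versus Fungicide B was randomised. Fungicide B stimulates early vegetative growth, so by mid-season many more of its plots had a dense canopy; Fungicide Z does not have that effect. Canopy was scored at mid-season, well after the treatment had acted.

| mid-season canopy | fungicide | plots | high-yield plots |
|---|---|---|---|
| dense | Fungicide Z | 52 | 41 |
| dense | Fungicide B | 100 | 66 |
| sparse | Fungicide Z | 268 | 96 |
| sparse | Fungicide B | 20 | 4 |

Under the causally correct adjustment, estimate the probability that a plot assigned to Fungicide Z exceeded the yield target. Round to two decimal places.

0.43

Stratifying would compare fungicides among plots the fungicides themselves sorted into mid-season canopy groups — a form of selection on an intermediate. The unconditioned pooled rates give the total causal effect.
So P(outcome | do(Fungicide Z)) is just the pooled rate for Fungicide Z: 137/320 = 0.428.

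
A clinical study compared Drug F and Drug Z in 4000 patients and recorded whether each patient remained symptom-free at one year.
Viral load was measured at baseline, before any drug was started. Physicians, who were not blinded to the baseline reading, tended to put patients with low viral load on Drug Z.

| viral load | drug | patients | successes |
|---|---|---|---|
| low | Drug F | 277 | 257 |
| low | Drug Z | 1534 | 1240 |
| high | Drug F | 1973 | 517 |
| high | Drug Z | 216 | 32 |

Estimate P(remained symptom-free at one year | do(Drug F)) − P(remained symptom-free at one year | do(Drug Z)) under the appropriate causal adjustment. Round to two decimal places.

+0.12

Since viral load is a pre-existing factor (not a product of the drug) and it affects the outcome on its own, it is a confounder. The stratified rates, not the pooled rate, identify the causal effect.
Adjusting over the population distribution of viral load: 0.453·(0.928−0.808) + 0.547·(0.262−0.148) = +0.116.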